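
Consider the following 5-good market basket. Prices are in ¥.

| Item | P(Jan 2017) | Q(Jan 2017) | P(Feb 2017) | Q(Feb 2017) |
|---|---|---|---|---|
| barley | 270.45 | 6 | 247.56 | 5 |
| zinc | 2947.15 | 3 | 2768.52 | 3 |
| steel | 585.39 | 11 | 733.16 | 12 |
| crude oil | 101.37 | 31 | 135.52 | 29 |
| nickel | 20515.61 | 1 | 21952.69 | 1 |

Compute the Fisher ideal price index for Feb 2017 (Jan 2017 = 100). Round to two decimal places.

108.61

Laspeyres component (base-period weights):
ΣP(Feb 2017)Q(Jan 2017) = 247.56×6 + 2768.52×3 + 733.16×11 + 135.52×31 + 21952.69×1 = 1485.36 + 8305.56 + 8064.76 + 4201.12 + 21952.69 = 44009.49
ΣP(Jan 2017)Q(Jan 2017) = 270.45×6 + 2947.15×3 + 585.39×11 + 101.37×31 + 20515.61×1 = 1622.7 + 8841.45 + 6439.29 + 3142.47 + 20515.61 = 40561.52
L = 44009.49 / 40561.52 × 100 = 108.5006
Paasche component (current-period weights):
ΣP(Feb 2017)Q(Feb 2017) = 247.56×5 + 2768.52×3 + 733.16×12 + 135.52×29 + 21952.69×1 = 1237.8 + 8305.56 + 8797.92 + 3930.08 + 21952.69 = 44224.05
ΣP(Jan 2017)Q(Feb 2017) = 270.45×5 + 2947.15×3 + 585.39×12 + 101.37×29 + 20515.61×1 = 1352.25 + 8841.45 + 7024.68 + 2939.73 + 20515.61 = 40673.72
P = 44224.05 / 40673.72 × 100 = 108.7288
Fisher = √(L × P) = √(108.5006 × 108.7288) = 108.6146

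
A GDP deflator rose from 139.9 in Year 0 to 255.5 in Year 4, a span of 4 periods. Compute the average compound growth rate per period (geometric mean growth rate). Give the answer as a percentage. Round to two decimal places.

Growth factor = (255.5/139.9)^(1/4) = (1.826305)^(1/4) = 1.162501
Growth rate = 1.162501 − 1 = 0.162501 = 16.2501%

16.25%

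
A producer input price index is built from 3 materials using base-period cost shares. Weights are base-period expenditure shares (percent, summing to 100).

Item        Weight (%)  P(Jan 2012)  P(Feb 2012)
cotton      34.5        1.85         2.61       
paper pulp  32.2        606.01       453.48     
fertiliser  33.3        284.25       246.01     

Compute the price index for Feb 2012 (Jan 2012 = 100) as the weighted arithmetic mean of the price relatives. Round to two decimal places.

101.59

cotton: 34.5 × (2.61/1.85) = 34.5 × 1.410811 = 48.6730
paper pulp: 32.2 × (453.48/606.01) = 32.2 × 0.748304 = 24.0954
fertiliser: 33.3 × (246.01/284.25) = 33.3 × 0.865471 = 28.8202
Index = Σ wᵢ·(p₁ᵢ/p₀ᵢ) = 48.6730 + 24.0954 + 28.8202 = 101.5885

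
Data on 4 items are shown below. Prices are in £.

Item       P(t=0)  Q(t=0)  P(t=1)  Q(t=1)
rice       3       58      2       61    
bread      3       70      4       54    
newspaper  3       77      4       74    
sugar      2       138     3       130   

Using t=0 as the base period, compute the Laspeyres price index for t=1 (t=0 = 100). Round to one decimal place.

Laspeyres price index uses base-period quantities as weights.
ΣP(t=1)·Q(t=0) = 2×58 + 4×70 + 4×77 + 3×138 = 116 + 280 + 308 + 414 = 1118
ΣP(t=0)·Q(t=0) = 3×58 + 3×70 + 3×77 + 2×138 = 174 + 210 + 231 + 276 = 891
Index = 1118 / 891 × 100 = 125.4770

125.5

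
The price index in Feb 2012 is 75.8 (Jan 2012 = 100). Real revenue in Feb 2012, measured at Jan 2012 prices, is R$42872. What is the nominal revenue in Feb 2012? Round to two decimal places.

Nominal = Real × (Index/100) = 42872 × (75.8/100)
        = 42872 × 0.758 = 32496.9760

32496.98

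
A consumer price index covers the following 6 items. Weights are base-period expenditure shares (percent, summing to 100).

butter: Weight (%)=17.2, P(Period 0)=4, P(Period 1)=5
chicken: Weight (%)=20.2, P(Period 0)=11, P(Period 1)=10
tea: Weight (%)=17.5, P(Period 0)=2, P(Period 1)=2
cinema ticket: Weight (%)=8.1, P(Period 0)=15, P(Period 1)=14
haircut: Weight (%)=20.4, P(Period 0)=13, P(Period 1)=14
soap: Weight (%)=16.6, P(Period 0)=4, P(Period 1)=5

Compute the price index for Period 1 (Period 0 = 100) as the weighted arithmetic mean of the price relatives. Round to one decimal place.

butter: 17.2 × (5/4) = 17.2 × 1.250000 = 21.5000
chicken: 20.2 × (10/11) = 20.2 × 0.909091 = 18.3636
tea: 17.5 × (2/2) = 17.5 × 1.000000 = 17.5000
cinema ticket: 8.1 × (14/15) = 8.1 × 0.933333 = 7.5600
haircut: 20.4 × (14/13) = 20.4 × 1.076923 = 21.9692
soap: 16.6 × (5/4) = 16.6 × 1.250000 = 20.7500
Index = Σ wᵢ·(p₁ᵢ/p₀ᵢ) = 21.5000 + 18.3636 + 17.5000 + 7.5600 + 21.9692 + 20.7500 = 107.6429

107.6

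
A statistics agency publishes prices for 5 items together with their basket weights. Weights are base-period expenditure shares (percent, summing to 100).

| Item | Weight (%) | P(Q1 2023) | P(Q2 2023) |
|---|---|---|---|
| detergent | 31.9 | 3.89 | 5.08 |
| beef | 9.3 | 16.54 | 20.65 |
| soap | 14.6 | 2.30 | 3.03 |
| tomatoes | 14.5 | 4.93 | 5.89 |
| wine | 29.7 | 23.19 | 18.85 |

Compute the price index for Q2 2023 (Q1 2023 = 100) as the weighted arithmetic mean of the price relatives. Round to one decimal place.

114.0

detergent: 31.9 × (5.08/3.89) = 31.9 × 1.305913 = 41.6586
beef: 9.3 × (20.65/16.54) = 9.3 × 1.248489 = 11.6109
soap: 14.6 × (3.03/2.30) = 14.6 × 1.317391 = 19.2339
tomatoes: 14.5 × (5.89/4.93) = 14.5 × 1.194726 = 17.3235
wine: 29.7 × (18.85/23.19) = 29.7 × 0.812850 = 24.1417
Index = Σ wᵢ·(p₁ᵢ/p₀ᵢ) = 41.6586 + 11.6109 + 19.2339 + 17.3235 + 24.1417 = 113.9687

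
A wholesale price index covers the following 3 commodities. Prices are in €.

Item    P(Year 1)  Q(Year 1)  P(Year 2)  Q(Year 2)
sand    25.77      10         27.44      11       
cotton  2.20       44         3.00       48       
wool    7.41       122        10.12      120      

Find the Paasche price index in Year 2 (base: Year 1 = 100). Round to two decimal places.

Paasche price index uses current-period quantities as weights.
ΣP(Year 2)·Q(Year 2) = 27.44×11 + 3.00×48 + 10.12×120 = 301.84 + 144 + 1214.4 = 1660.24
ΣP(Year 1)·Q(Year 2) = 25.77×11 + 2.20×48 + 7.41×120 = 283.47 + 105.6 + 889.2 = 1278.27
Index = 1660.24 / 1278.27 × 100 = 129.8818

129.88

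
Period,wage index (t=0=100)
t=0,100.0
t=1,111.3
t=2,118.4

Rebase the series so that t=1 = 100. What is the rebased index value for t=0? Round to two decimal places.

89.85

Rebased(t=0) = 100.0 / 111.3 × 100 = 89.8473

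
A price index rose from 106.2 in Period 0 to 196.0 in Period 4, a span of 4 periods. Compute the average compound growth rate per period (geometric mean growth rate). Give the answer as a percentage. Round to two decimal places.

16.56%

Growth factor = (196.0/106.2)^(1/4) = (1.845574)^(1/4) = 1.165555
Growth rate = 1.165555 − 1 = 0.165555 = 16.5555%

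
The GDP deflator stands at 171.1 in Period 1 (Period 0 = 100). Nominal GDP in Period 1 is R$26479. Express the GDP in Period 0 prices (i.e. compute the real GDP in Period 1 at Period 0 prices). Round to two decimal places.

Real = Nominal ÷ (Index/100) = 26479 ÷ (171.1/100)
     = 26479 ÷ 1.711 = 15475.7452

15475.75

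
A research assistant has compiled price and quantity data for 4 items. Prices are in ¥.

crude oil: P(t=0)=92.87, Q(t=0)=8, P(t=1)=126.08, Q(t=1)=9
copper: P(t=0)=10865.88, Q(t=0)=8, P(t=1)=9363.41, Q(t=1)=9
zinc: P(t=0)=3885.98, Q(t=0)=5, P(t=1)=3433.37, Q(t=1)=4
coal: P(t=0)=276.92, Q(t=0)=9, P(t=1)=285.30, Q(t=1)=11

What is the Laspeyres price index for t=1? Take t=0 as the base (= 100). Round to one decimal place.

87.3

Laspeyres price index uses base-period quantities as weights.
ΣP(t=1)·Q(t=0) = 126.08×8 + 9363.41×8 + 3433.37×5 + 285.30×9 = 1008.64 + 74907.28 + 17166.85 + 2567.7 = 95650.47
ΣP(t=0)·Q(t=0) = 92.87×8 + 10865.88×8 + 3885.98×5 + 276.92×9 = 742.96 + 86927.04 + 19429.9 + 2492.28 = 109592.18
Index = 95650.47 / 109592.18 × 100 = 87.2786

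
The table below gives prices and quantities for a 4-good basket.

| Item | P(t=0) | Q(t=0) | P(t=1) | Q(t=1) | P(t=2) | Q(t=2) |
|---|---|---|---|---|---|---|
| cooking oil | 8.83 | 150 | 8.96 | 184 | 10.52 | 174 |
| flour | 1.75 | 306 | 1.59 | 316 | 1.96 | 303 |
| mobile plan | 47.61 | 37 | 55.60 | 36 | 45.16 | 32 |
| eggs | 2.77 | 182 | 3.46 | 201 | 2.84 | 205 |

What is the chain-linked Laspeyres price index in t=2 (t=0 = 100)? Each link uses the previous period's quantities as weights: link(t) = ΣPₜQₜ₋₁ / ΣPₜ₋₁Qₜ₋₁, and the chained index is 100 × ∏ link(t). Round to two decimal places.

107.32

Link t=0→t=1:
ΣP(t=1)Q(t=0) = 8.96×150 + 1.59×306 + 55.60×37 + 3.46×182 = 1344 + 486.54 + 2057.2 + 629.72 = 4517.46
ΣP(t=0)Q(t=0) = 8.83×150 + 1.75×306 + 47.61×37 + 2.77×182 = 1324.5 + 535.5 + 1761.57 + 504.14 = 4125.71
link = 4517.46/4125.71 = 1.094953
Link t=1→t=2:
ΣP(t=2)Q(t=1) = 10.52×184 + 1.96×316 + 45.16×36 + 2.84×201 = 1935.68 + 619.36 + 1625.76 + 570.84 = 4751.64
ΣP(t=1)Q(t=1) = 8.96×184 + 1.59×316 + 55.60×36 + 3.46×201 = 1648.64 + 502.44 + 2001.6 + 695.46 = 4848.14
link = 4751.64/4848.14 = 0.980095
Chained index = 100 × 1.094953 × 0.980095 = 107.3159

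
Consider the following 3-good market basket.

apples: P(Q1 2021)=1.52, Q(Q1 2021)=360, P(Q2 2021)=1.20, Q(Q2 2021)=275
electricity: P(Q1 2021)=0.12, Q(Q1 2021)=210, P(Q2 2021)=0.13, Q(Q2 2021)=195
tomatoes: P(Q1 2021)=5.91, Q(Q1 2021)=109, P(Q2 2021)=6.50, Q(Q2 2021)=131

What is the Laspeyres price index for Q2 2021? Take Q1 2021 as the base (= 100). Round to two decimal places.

Laspeyres price index uses base-period quantities as weights.
ΣP(Q2 2021)·Q(Q1 2021) = 1.20×360 + 0.13×210 + 6.50×109 = 432 + 27.3 + 708.5 = 1167.8
ΣP(Q1 2021)·Q(Q1 2021) = 1.52×360 + 0.12×210 + 5.91×109 = 547.2 + 25.2 + 644.19 = 1216.59
Index = 1167.8 / 1216.59 × 100 = 95.9896

95.99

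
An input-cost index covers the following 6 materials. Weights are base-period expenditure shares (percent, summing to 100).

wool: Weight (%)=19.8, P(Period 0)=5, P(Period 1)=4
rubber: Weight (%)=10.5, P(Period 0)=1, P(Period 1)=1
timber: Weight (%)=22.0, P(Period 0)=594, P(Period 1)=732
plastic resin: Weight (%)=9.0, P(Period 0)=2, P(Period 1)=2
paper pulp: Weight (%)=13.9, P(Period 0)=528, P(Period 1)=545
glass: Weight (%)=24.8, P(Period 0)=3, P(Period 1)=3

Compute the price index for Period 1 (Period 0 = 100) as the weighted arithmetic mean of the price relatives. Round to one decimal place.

101.6

wool: 19.8 × (4/5) = 19.8 × 0.800000 = 15.8400
rubber: 10.5 × (1/1) = 10.5 × 1.000000 = 10.5000
timber: 22.0 × (732/594) = 22.0 × 1.232323 = 27.1111
plastic resin: 9.0 × (2/2) = 9.0 × 1.000000 = 9.0000
paper pulp: 13.9 × (545/528) = 13.9 × 1.032197 = 14.3475
glass: 24.8 × (3/3) = 24.8 × 1.000000 = 24.8000
Index = Σ wᵢ·(p₁ᵢ/p₀ᵢ) = 15.8400 + 10.5000 + 27.1111 + 9.0000 + 14.3475 + 24.8000 = 101.5986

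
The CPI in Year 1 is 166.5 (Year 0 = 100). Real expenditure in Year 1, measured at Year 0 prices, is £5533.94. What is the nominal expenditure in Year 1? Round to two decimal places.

9214.01

Nominal = Real × (Index/100) = 5533.94 × (166.5/100)
        = 5533.94 × 1.665 = 9214.0101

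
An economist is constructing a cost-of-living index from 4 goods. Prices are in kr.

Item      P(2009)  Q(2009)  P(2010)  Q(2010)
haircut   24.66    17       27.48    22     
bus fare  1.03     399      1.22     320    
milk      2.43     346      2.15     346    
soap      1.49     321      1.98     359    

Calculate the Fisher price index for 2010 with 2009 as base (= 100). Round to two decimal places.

108.77

Laspeyres component (base-period weights):
ΣP(2010)Q(2009) = 27.48×17 + 1.22×399 + 2.15×346 + 1.98×321 = 467.16 + 486.78 + 743.9 + 635.58 = 2333.42
ΣP(2009)Q(2009) = 24.66×17 + 1.03×399 + 2.43×346 + 1.49×321 = 419.22 + 410.97 + 840.78 + 478.29 = 2149.26
L = 2333.42 / 2149.26 × 100 = 108.5685
Paasche component (current-period weights):
ΣP(2010)Q(2010) = 27.48×22 + 1.22×320 + 2.15×346 + 1.98×359 = 604.56 + 390.4 + 743.9 + 710.82 = 2449.68
ΣP(2009)Q(2010) = 24.66×22 + 1.03×320 + 2.43×346 + 1.49×359 = 542.52 + 329.6 + 840.78 + 534.91 = 2247.81
P = 2449.68 / 2247.81 × 100 = 108.9807
Fisher = √(L × P) = √(108.5685 × 108.9807) = 108.7744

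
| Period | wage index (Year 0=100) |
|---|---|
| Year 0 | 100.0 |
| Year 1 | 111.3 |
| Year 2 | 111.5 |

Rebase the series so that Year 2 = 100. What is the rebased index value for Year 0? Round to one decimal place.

89.7

Rebased(Year 0) = 100.0 / 111.5 × 100 = 89.6861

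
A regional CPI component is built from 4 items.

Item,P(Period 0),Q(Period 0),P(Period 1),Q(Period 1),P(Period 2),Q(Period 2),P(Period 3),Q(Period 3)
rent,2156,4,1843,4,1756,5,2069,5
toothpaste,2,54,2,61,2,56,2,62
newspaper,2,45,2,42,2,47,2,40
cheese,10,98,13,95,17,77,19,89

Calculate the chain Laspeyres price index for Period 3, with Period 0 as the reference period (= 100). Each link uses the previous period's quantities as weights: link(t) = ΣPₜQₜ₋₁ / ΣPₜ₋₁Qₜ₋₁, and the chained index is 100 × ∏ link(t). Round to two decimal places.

105.67

Link Period 0→Period 1:
ΣP(Period 1)Q(Period 0) = 1843×4 + 2×54 + 2×45 + 13×98 = 7372 + 108 + 90 + 1274 = 8844
ΣP(Period 0)Q(Period 0) = 2156×4 + 2×54 + 2×45 + 10×98 = 8624 + 108 + 90 + 980 = 9802
link = 8844/9802 = 0.902265
Link Period 1→Period 2:
ΣP(Period 2)Q(Period 1) = 1756×4 + 2×61 + 2×42 + 17×95 = 7024 + 122 + 84 + 1615 = 8845
ΣP(Period 1)Q(Period 1) = 1843×4 + 2×61 + 2×42 + 13×95 = 7372 + 122 + 84 + 1235 = 8813
link = 8845/8813 = 1.003631
Link Period 2→Period 3:
ΣP(Period 3)Q(Period 2) = 2069×5 + 2×56 + 2×47 + 19×77 = 10345 + 112 + 94 + 1463 = 12014
ΣP(Period 2)Q(Period 2) = 1756×5 + 2×56 + 2×47 + 17×77 = 8780 + 112 + 94 + 1309 = 10295
link = 12014/10295 = 1.166974
Chained index = 100 × 0.902265 × 1.003631 × 1.166974 = 105.6743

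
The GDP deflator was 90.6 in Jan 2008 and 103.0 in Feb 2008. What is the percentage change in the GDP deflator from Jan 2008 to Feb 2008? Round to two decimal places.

13.69%

Change = (103.0 − 90.6) / 90.6 × 100
       = 12.4 / 90.6 × 100 = 13.6865%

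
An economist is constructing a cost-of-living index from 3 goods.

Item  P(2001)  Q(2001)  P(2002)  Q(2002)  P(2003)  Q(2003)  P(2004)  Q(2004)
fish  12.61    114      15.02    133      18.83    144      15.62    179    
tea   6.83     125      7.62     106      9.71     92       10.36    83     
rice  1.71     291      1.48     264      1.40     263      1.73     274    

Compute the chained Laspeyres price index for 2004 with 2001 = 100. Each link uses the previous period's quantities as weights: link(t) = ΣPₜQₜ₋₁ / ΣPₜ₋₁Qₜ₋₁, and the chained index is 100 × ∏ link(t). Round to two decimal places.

124.78

Link 2001→2002:
ΣP(2002)Q(2001) = 15.02×114 + 7.62×125 + 1.48×291 = 1712.28 + 952.5 + 430.68 = 3095.46
ΣP(2001)Q(2001) = 12.61×114 + 6.83×125 + 1.71×291 = 1437.54 + 853.75 + 497.61 = 2788.9
link = 3095.46/2788.9 = 1.109921
Link 2002→2003:
ΣP(2003)Q(2002) = 18.83×133 + 9.71×106 + 1.40×264 = 2504.39 + 1029.26 + 369.6 = 3903.25
ΣP(2002)Q(2002) = 15.02×133 + 7.62×106 + 1.48×264 = 1997.66 + 807.72 + 390.72 = 3196.1
link = 3903.25/3196.1 = 1.221254
Link 2003→2004:
ΣP(2004)Q(2003) = 15.62×144 + 10.36×92 + 1.73×263 = 2249.28 + 953.12 + 454.99 = 3657.39
ΣP(2003)Q(2003) = 18.83×144 + 9.71×92 + 1.40×263 = 2711.52 + 893.32 + 368.2 = 3973.04
link = 3657.39/3973.04 = 0.920552
Chained index = 100 × 1.109921 × 1.221254 × 0.920552 = 124.7805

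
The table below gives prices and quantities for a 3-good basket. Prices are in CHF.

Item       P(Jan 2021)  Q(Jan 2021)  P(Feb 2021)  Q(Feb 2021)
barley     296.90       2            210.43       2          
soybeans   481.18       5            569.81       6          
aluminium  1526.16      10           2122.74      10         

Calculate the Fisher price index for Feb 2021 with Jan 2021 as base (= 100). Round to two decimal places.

133.95

Laspeyres component (base-period weights):
ΣP(Feb 2021)Q(Jan 2021) = 210.43×2 + 569.81×5 + 2122.74×10 = 420.86 + 2849.05 + 21227.4 = 24497.31
ΣP(Jan 2021)Q(Jan 2021) = 296.90×2 + 481.18×5 + 1526.16×10 = 593.8 + 2405.9 + 15261.6 = 18261.3
L = 24497.31 / 18261.3 × 100 = 134.1488
Paasche component (current-period weights):
ΣP(Feb 2021)Q(Feb 2021) = 210.43×2 + 569.81×6 + 2122.74×10 = 420.86 + 3418.86 + 21227.4 = 25067.12
ΣP(Jan 2021)Q(Feb 2021) = 296.90×2 + 481.18×6 + 1526.16×10 = 593.8 + 2887.08 + 15261.6 = 18742.48
P = 25067.12 / 18742.48 × 100 = 133.7449
Fisher = √(L × P) = √(134.1488 × 133.7449) = 133.9467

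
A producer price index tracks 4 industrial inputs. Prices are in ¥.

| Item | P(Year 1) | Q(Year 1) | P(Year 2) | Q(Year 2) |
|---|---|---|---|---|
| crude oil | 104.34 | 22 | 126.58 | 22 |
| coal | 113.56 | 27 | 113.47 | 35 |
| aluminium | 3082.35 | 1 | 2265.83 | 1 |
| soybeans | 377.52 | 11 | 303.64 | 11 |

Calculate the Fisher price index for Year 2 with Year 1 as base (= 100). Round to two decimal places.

91.23

Laspeyres component (base-period weights):
ΣP(Year 2)Q(Year 1) = 126.58×22 + 113.47×27 + 2265.83×1 + 303.64×11 = 2784.76 + 3063.69 + 2265.83 + 3340.04 = 11454.32
ΣP(Year 1)Q(Year 1) = 104.34×22 + 113.56×27 + 3082.35×1 + 377.52×11 = 2295.48 + 3066.12 + 3082.35 + 4152.72 = 12596.67
L = 11454.32 / 12596.67 × 100 = 90.9313
Paasche component (current-period weights):
ΣP(Year 2)Q(Year 2) = 126.58×22 + 113.47×35 + 2265.83×1 + 303.64×11 = 2784.76 + 3971.45 + 2265.83 + 3340.04 = 12362.08
ΣP(Year 1)Q(Year 2) = 104.34×22 + 113.56×35 + 3082.35×1 + 377.52×11 = 2295.48 + 3974.6 + 3082.35 + 4152.72 = 13505.15
P = 12362.08 / 13505.15 × 100 = 91.5360
Fisher = √(L × P) = √(90.9313 × 91.5360) = 91.2332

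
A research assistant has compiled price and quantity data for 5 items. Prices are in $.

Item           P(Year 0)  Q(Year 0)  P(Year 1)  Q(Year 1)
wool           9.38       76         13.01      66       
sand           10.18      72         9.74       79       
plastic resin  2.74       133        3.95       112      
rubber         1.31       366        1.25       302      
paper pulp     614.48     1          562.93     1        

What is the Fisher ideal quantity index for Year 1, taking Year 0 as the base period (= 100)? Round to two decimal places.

93.70

Laspeyres component (base-period weights):
ΣP(Year 0)Q(Year 1) = 9.38×66 + 10.18×79 + 2.74×112 + 1.31×302 + 614.48×1 = 619.08 + 804.22 + 306.88 + 395.62 + 614.48 = 2740.28
ΣP(Year 0)Q(Year 0) = 9.38×76 + 10.18×72 + 2.74×133 + 1.31×366 + 614.48×1 = 712.88 + 732.96 + 364.42 + 479.46 + 614.48 = 2904.2
L = 2740.28 / 2904.2 × 100 = 94.3558
Paasche component (current-period weights):
ΣP(Year 1)Q(Year 1) = 13.01×66 + 9.74×79 + 3.95×112 + 1.25×302 + 562.93×1 = 858.66 + 769.46 + 442.4 + 377.5 + 562.93 = 3010.95
ΣP(Year 1)Q(Year 0) = 13.01×76 + 9.74×72 + 3.95×133 + 1.25×366 + 562.93×1 = 988.76 + 701.28 + 525.35 + 457.5 + 562.93 = 3235.82
P = 3010.95 / 3235.82 × 100 = 93.0506
Fisher = √(L × P) = √(94.3558 × 93.0506) = 93.7009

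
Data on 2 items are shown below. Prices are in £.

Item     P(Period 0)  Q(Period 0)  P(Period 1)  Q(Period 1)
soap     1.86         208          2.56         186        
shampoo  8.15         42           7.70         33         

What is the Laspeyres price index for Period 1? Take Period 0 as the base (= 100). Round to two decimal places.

117.38

Laspeyres price index uses base-period quantities as weights.
ΣP(Period 1)·Q(Period 0) = 2.56×208 + 7.70×42 = 532.48 + 323.4 = 855.88
ΣP(Period 0)·Q(Period 0) = 1.86×208 + 8.15×42 = 386.88 + 342.3 = 729.18
Index = 855.88 / 729.18 × 100 = 117.3757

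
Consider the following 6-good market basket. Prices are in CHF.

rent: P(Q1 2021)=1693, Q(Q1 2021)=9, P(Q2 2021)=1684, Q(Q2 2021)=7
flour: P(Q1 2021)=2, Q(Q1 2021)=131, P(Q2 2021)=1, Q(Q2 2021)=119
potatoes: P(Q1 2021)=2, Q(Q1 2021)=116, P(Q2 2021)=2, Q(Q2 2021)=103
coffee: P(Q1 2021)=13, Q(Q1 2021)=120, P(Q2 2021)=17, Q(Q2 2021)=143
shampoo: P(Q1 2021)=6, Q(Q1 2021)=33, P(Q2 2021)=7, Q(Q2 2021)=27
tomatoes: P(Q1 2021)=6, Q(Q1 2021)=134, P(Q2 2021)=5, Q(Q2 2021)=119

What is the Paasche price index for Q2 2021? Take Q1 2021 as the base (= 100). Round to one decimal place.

Paasche price index uses current-period quantities as weights.
ΣP(Q2 2021)·Q(Q2 2021) = 1684×7 + 1×119 + 2×103 + 17×143 + 7×27 + 5×119 = 11788 + 119 + 206 + 2431 + 189 + 595 = 15328
ΣP(Q1 2021)·Q(Q2 2021) = 1693×7 + 2×119 + 2×103 + 13×143 + 6×27 + 6×119 = 11851 + 238 + 206 + 1859 + 162 + 714 = 15030
Index = 15328 / 15030 × 100 = 101.9827

102.0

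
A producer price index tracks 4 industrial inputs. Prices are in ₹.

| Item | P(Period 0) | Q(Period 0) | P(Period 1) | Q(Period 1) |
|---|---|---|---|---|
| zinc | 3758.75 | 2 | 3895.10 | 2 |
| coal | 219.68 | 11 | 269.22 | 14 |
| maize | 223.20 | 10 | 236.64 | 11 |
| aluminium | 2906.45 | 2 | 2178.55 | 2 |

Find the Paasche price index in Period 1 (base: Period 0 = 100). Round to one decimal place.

98.2

Paasche price index uses current-period quantities as weights.
ΣP(Period 1)·Q(Period 1) = 3895.10×2 + 269.22×14 + 236.64×11 + 2178.55×2 = 7790.2 + 3769.08 + 2603.04 + 4357.1 = 18519.42
ΣP(Period 0)·Q(Period 1) = 3758.75×2 + 219.68×14 + 223.20×11 + 2906.45×2 = 7517.5 + 3075.52 + 2455.2 + 5812.9 = 18861.12
Index = 18519.42 / 18861.12 × 100 = 98.1883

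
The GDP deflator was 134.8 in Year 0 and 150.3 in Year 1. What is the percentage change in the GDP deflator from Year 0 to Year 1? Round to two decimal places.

11.50%

Change = (150.3 − 134.8) / 134.8 × 100
       = 15.5 / 134.8 × 100 = 11.4985%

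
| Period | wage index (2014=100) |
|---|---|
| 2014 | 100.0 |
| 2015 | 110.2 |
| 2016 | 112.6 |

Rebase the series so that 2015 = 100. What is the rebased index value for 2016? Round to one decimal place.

102.2

Rebased(2016) = 112.6 / 110.2 × 100 = 102.1779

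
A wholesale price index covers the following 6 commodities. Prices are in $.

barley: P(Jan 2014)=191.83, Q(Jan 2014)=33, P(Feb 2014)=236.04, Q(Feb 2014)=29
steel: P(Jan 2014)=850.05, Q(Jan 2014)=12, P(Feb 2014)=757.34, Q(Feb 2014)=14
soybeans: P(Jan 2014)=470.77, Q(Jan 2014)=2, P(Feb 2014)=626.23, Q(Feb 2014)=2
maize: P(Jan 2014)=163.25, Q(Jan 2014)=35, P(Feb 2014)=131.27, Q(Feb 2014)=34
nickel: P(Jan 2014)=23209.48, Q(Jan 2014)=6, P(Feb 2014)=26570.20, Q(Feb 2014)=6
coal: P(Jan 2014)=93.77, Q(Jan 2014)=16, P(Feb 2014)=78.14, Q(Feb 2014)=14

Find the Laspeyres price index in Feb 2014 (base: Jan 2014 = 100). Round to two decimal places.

Laspeyres price index uses base-period quantities as weights.
ΣP(Feb 2014)·Q(Jan 2014) = 236.04×33 + 757.34×12 + 626.23×2 + 131.27×35 + 26570.20×6 + 78.14×16 = 7789.32 + 9088.08 + 1252.46 + 4594.45 + 159421.2 + 1250.24 = 183395.75
ΣP(Jan 2014)·Q(Jan 2014) = 191.83×33 + 850.05×12 + 470.77×2 + 163.25×35 + 23209.48×6 + 93.77×16 = 6330.39 + 10200.6 + 941.54 + 5713.75 + 139256.88 + 1500.32 = 163943.48
Index = 183395.75 / 163943.48 × 100 = 111.8652

111.87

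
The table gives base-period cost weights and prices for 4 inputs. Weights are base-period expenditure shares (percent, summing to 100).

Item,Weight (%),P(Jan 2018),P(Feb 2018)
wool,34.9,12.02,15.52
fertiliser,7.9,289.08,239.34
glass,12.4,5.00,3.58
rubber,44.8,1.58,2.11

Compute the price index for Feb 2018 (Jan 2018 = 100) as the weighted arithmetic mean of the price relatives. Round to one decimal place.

120.3

wool: 34.9 × (15.52/12.02) = 34.9 × 1.291181 = 45.0622
fertiliser: 7.9 × (239.34/289.08) = 7.9 × 0.827937 = 6.5407
glass: 12.4 × (3.58/5.00) = 12.4 × 0.716000 = 8.8784
rubber: 44.8 × (2.11/1.58) = 44.8 × 1.335443 = 59.8278
Index = Σ wᵢ·(p₁ᵢ/p₀ᵢ) = 45.0622 + 6.5407 + 8.8784 + 59.8278 = 120.3092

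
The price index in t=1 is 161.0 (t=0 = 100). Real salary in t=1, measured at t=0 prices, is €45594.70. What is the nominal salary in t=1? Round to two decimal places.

73407.47

Nominal = Real × (Index/100) = 45594.70 × (161.0/100)
        = 45594.70 × 1.610 = 73407.4670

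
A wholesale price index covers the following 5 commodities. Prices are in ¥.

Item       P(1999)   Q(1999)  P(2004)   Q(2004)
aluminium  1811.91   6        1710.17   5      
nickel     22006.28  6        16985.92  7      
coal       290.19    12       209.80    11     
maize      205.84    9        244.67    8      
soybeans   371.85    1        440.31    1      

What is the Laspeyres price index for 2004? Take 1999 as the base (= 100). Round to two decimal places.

Laspeyres price index uses base-period quantities as weights.
ΣP(2004)·Q(1999) = 1710.17×6 + 16985.92×6 + 209.80×12 + 244.67×9 + 440.31×1 = 10261.02 + 101915.52 + 2517.6 + 2202.03 + 440.31 = 117336.48
ΣP(1999)·Q(1999) = 1811.91×6 + 22006.28×6 + 290.19×12 + 205.84×9 + 371.85×1 = 10871.46 + 132037.68 + 3482.28 + 1852.56 + 371.85 = 148615.83
Index = 117336.48 / 148615.83 × 100 = 78.9529

78.95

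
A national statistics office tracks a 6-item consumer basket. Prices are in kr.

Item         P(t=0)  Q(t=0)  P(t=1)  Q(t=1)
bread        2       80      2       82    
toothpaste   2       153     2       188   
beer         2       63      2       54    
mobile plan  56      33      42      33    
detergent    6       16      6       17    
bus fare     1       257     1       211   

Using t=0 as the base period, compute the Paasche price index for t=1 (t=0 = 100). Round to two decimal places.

83.55

Paasche price index uses current-period quantities as weights.
ΣP(t=1)·Q(t=1) = 2×82 + 2×188 + 2×54 + 42×33 + 6×17 + 1×211 = 164 + 376 + 108 + 1386 + 102 + 211 = 2347
ΣP(t=0)·Q(t=1) = 2×82 + 2×188 + 2×54 + 56×33 + 6×17 + 1×211 = 164 + 376 + 108 + 1848 + 102 + 211 = 2809
Index = 2347 / 2809 × 100 = 83.5529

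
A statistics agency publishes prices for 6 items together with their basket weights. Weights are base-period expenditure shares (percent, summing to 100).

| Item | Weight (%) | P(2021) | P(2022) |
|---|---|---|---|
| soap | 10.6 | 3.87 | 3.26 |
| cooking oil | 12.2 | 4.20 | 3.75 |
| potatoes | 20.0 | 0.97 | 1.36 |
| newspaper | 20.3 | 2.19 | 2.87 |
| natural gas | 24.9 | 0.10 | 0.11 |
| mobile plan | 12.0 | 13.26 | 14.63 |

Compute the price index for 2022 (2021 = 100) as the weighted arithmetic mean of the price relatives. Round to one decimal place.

soap: 10.6 × (3.26/3.87) = 10.6 × 0.842377 = 8.9292
cooking oil: 12.2 × (3.75/4.20) = 12.2 × 0.892857 = 10.8929
potatoes: 20.0 × (1.36/0.97) = 20.0 × 1.402062 = 28.0412
newspaper: 20.3 × (2.87/2.19) = 20.3 × 1.310502 = 26.6032
natural gas: 24.9 × (0.11/0.10) = 24.9 × 1.100000 = 27.3900
mobile plan: 12.0 × (14.63/13.26) = 12.0 × 1.103318 = 13.2398
Index = Σ wᵢ·(p₁ᵢ/p₀ᵢ) = 8.9292 + 10.8929 + 28.0412 + 26.6032 + 27.3900 + 13.2398 = 115.0963

115.1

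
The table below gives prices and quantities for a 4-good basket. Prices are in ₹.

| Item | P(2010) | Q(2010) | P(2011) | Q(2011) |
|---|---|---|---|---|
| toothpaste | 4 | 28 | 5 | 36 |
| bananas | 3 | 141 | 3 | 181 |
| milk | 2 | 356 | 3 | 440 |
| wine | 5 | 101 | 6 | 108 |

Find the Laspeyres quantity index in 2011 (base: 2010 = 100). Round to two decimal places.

120.26

Laspeyres quantity index uses base-period prices as weights.
ΣP(2010)·Q(2011) = 4×36 + 3×181 + 2×440 + 5×108 = 144 + 543 + 880 + 540 = 2107
ΣP(2010)·Q(2010) = 4×28 + 3×141 + 2×356 + 5×101 = 112 + 423 + 712 + 505 = 1752
Index = 2107 / 1752 × 100 = 120.2626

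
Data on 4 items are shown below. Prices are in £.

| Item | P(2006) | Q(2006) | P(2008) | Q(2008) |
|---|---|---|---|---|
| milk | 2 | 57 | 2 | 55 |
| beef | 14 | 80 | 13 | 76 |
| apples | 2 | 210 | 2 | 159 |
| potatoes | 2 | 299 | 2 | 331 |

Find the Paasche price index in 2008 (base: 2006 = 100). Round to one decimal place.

96.5

Paasche price index uses current-period quantities as weights.
ΣP(2008)·Q(2008) = 2×55 + 13×76 + 2×159 + 2×331 = 110 + 988 + 318 + 662 = 2078
ΣP(2006)·Q(2008) = 2×55 + 14×76 + 2×159 + 2×331 = 110 + 1064 + 318 + 662 = 2154
Index = 2078 / 2154 × 100 = 96.4717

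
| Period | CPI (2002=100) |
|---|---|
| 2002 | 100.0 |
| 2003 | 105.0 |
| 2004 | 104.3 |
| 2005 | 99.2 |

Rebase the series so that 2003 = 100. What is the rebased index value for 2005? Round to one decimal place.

94.5

Rebased(2005) = 99.2 / 105.0 × 100 = 94.4762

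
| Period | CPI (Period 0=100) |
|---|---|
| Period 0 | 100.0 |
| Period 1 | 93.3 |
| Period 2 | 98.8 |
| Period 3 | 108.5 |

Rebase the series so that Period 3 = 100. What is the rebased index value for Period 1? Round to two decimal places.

Rebased(Period 1) = 93.3 / 108.5 × 100 = 85.9908

85.99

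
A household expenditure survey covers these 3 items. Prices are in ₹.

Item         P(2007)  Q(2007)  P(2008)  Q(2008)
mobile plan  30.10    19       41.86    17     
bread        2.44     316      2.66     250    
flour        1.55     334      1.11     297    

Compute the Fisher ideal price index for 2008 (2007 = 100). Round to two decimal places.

107.85

Laspeyres component (base-period weights):
ΣP(2008)Q(2007) = 41.86×19 + 2.66×316 + 1.11×334 = 795.34 + 840.56 + 370.74 = 2006.64
ΣP(2007)Q(2007) = 30.10×19 + 2.44×316 + 1.55×334 = 571.9 + 771.04 + 517.7 = 1860.64
L = 2006.64 / 1860.64 × 100 = 107.8468
Paasche component (current-period weights):
ΣP(2008)Q(2008) = 41.86×17 + 2.66×250 + 1.11×297 = 711.62 + 665 + 329.67 = 1706.29
ΣP(2007)Q(2008) = 30.10×17 + 2.44×250 + 1.55×297 = 511.7 + 610 + 460.35 = 1582.05
P = 1706.29 / 1582.05 × 100 = 107.8531
Fisher = √(L × P) = √(107.8468 × 107.8531) = 107.8499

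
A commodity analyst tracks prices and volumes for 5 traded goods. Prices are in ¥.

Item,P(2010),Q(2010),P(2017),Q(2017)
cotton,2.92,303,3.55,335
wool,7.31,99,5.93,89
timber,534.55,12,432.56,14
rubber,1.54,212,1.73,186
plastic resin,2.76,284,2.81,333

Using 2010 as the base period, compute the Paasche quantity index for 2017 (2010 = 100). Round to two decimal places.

Paasche quantity index uses current-period prices as weights.
ΣP(2017)·Q(2017) = 3.55×335 + 5.93×89 + 432.56×14 + 1.73×186 + 2.81×333 = 1189.25 + 527.77 + 6055.84 + 321.78 + 935.73 = 9030.37
ΣP(2017)·Q(2010) = 3.55×303 + 5.93×99 + 432.56×12 + 1.73×212 + 2.81×284 = 1075.65 + 587.07 + 5190.72 + 366.76 + 798.04 = 8018.24
Index = 9030.37 / 8018.24 × 100 = 112.6228

112.62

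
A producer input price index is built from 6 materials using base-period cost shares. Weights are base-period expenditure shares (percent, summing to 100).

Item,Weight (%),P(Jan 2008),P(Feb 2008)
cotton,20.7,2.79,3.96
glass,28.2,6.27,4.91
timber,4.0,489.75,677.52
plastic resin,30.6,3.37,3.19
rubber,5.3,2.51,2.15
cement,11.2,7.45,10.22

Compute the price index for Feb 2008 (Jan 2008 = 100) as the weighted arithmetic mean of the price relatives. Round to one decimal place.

cotton: 20.7 × (3.96/2.79) = 20.7 × 1.419355 = 29.3806
glass: 28.2 × (4.91/6.27) = 28.2 × 0.783094 = 22.0833
timber: 4.0 × (677.52/489.75) = 4.0 × 1.383400 = 5.5336
plastic resin: 30.6 × (3.19/3.37) = 30.6 × 0.946588 = 28.9656
rubber: 5.3 × (2.15/2.51) = 5.3 × 0.856574 = 4.5398
cement: 11.2 × (10.22/7.45) = 11.2 × 1.371812 = 15.3643
Index = Σ wᵢ·(p₁ᵢ/p₀ᵢ) = 29.3806 + 22.0833 + 5.5336 + 28.9656 + 4.5398 + 15.3643 = 105.8672

105.9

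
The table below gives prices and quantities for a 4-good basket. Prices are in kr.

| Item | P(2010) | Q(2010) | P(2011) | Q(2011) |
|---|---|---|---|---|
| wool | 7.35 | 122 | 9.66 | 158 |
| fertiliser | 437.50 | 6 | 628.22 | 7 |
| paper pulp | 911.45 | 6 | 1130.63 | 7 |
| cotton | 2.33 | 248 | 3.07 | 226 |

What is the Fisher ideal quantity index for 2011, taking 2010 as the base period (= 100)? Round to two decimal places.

Laspeyres component (base-period weights):
ΣP(2010)Q(2011) = 7.35×158 + 437.50×7 + 911.45×7 + 2.33×226 = 1161.3 + 3062.5 + 6380.15 + 526.58 = 11130.53
ΣP(2010)Q(2010) = 7.35×122 + 437.50×6 + 911.45×6 + 2.33×248 = 896.7 + 2625 + 5468.7 + 577.84 = 9568.24
L = 11130.53 / 9568.24 × 100 = 116.3279
Paasche component (current-period weights):
ΣP(2011)Q(2011) = 9.66×158 + 628.22×7 + 1130.63×7 + 3.07×226 = 1526.28 + 4397.54 + 7914.41 + 693.82 = 14532.05
ΣP(2011)Q(2010) = 9.66×122 + 628.22×6 + 1130.63×6 + 3.07×248 = 1178.52 + 3769.32 + 6783.78 + 761.36 = 12492.98
P = 14532.05 / 12492.98 × 100 = 116.3217
Fisher = √(L × P) = √(116.3279 × 116.3217) = 116.3248

116.32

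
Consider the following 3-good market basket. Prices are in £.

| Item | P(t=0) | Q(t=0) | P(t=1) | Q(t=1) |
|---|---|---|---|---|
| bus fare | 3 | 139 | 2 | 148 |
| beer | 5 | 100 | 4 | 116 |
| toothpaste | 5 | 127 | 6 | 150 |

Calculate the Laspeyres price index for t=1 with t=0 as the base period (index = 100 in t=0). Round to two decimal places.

92.78

Laspeyres price index uses base-period quantities as weights.
ΣP(t=1)·Q(t=0) = 2×139 + 4×100 + 6×127 = 278 + 400 + 762 = 1440
ΣP(t=0)·Q(t=0) = 3×139 + 5×100 + 5×127 = 417 + 500 + 635 = 1552
Index = 1440 / 1552 × 100 = 92.7835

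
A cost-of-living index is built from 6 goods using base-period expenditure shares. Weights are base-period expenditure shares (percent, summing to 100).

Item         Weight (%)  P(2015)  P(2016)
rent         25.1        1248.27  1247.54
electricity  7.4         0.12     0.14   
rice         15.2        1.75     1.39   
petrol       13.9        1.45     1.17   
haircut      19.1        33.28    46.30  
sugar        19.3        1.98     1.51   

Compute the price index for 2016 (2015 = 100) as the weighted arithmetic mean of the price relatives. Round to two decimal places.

rent: 25.1 × (1247.54/1248.27) = 25.1 × 0.999415 = 25.0853
electricity: 7.4 × (0.14/0.12) = 7.4 × 1.166667 = 8.6333
rice: 15.2 × (1.39/1.75) = 15.2 × 0.794286 = 12.0731
petrol: 13.9 × (1.17/1.45) = 13.9 × 0.806897 = 11.2159
haircut: 19.1 × (46.30/33.28) = 19.1 × 1.391226 = 26.5724
sugar: 19.3 × (1.51/1.98) = 19.3 × 0.762626 = 14.7187
Index = Σ wᵢ·(p₁ᵢ/p₀ᵢ) = 25.0853 + 8.6333 + 12.0731 + 11.2159 + 26.5724 + 14.7187 = 98.2988

98.30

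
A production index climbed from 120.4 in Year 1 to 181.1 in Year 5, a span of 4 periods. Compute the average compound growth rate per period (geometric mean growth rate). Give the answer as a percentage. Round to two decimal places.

10.74%

Growth factor = (181.1/120.4)^(1/4) = (1.504153)^(1/4) = 1.107447
Growth rate = 1.107447 − 1 = 0.107447 = 10.7447%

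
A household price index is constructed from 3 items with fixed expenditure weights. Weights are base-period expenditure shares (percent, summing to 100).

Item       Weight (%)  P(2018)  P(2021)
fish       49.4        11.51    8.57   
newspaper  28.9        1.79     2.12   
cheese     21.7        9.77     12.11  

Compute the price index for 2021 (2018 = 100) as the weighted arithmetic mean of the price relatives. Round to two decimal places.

fish: 49.4 × (8.57/11.51) = 49.4 × 0.744570 = 36.7818
newspaper: 28.9 × (2.12/1.79) = 28.9 × 1.184358 = 34.2279
cheese: 21.7 × (12.11/9.77) = 21.7 × 1.239509 = 26.8973
Index = Σ wᵢ·(p₁ᵢ/p₀ᵢ) = 36.7818 + 34.2279 + 26.8973 = 97.9070

97.91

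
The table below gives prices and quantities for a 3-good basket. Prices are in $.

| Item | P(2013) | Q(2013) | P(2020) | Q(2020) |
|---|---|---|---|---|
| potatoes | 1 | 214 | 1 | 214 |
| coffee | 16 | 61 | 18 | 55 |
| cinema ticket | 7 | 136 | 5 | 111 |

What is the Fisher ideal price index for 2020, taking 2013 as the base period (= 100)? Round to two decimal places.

93.50

Laspeyres component (base-period weights):
ΣP(2020)Q(2013) = 1×214 + 18×61 + 5×136 = 214 + 1098 + 680 = 1992
ΣP(2013)Q(2013) = 1×214 + 16×61 + 7×136 = 214 + 976 + 952 = 2142
L = 1992 / 2142 × 100 = 92.9972
Paasche component (current-period weights):
ΣP(2020)Q(2020) = 1×214 + 18×55 + 5×111 = 214 + 990 + 555 = 1759
ΣP(2013)Q(2020) = 1×214 + 16×55 + 7×111 = 214 + 880 + 777 = 1871
P = 1759 / 1871 × 100 = 94.0139
Fisher = √(L × P) = √(92.9972 × 94.0139) = 93.5042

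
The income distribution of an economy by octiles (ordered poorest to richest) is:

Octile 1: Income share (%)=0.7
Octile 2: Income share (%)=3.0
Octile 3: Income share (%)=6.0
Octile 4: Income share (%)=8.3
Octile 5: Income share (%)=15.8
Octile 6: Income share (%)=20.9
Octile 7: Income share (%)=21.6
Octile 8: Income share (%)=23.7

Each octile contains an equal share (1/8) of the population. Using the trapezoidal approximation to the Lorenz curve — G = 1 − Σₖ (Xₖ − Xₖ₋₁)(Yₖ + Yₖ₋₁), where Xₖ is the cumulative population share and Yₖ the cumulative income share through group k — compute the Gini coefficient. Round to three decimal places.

0.383

Cumulative income shares Yₖ: 0.0070, 0.0370, 0.0970, 0.1800, 0.3380, 0.5470, 0.7630, 1.0000
Σ (Xₖ−Xₖ₋₁)(Yₖ+Yₖ₋₁) = (1/8)(0.0070+0.0000) + (1/8)(0.0370+0.0070) + (1/8)(0.0970+0.0370) + (1/8)(0.1800+0.0970) + (1/8)(0.3380+0.1800) + (1/8)(0.5470+0.3380) + (1/8)(0.7630+0.5470) + (1/8)(1.0000+0.7630)
  = 0.0009 + 0.0055 + 0.0168 + 0.0346 + 0.0648 + 0.1106 + 0.1637 + 0.2204 = 0.6172
G = 1 − 0.6172 = 0.3828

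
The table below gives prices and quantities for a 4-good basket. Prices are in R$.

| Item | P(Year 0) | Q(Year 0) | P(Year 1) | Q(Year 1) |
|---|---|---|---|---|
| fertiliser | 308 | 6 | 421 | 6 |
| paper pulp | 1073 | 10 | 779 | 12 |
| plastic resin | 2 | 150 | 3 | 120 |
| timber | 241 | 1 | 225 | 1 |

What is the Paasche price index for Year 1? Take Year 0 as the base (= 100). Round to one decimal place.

81.9

Paasche price index uses current-period quantities as weights.
ΣP(Year 1)·Q(Year 1) = 421×6 + 779×12 + 3×120 + 225×1 = 2526 + 9348 + 360 + 225 = 12459
ΣP(Year 0)·Q(Year 1) = 308×6 + 1073×12 + 2×120 + 241×1 = 1848 + 12876 + 240 + 241 = 15205
Index = 12459 / 15205 × 100 = 81.9402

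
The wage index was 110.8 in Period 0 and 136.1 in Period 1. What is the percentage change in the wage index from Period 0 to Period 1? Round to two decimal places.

Change = (136.1 − 110.8) / 110.8 × 100
       = 25.3 / 110.8 × 100 = 22.8339%

22.83%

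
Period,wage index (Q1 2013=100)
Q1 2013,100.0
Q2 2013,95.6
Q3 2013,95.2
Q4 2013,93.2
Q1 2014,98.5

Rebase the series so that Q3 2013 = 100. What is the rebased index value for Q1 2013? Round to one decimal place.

105.0

Rebased(Q1 2013) = 100.0 / 95.2 × 100 = 105.0420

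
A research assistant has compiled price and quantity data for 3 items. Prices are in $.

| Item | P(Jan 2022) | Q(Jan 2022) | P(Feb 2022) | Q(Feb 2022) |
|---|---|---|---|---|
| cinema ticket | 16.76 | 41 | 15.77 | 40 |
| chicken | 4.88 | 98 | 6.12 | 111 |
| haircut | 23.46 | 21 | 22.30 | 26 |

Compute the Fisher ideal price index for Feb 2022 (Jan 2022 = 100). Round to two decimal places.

103.57

Laspeyres component (base-period weights):
ΣP(Feb 2022)Q(Jan 2022) = 15.77×41 + 6.12×98 + 22.30×21 = 646.57 + 599.76 + 468.3 = 1714.63
ΣP(Jan 2022)Q(Jan 2022) = 16.76×41 + 4.88×98 + 23.46×21 = 687.16 + 478.24 + 492.66 = 1658.06
L = 1714.63 / 1658.06 × 100 = 103.4118
Paasche component (current-period weights):
ΣP(Feb 2022)Q(Feb 2022) = 15.77×40 + 6.12×111 + 22.30×26 = 630.8 + 679.32 + 579.8 = 1889.92
ΣP(Jan 2022)Q(Feb 2022) = 16.76×40 + 4.88×111 + 23.46×26 = 670.4 + 541.68 + 609.96 = 1822.04
P = 1889.92 / 1822.04 × 100 = 103.7255
Fisher = √(L × P) = √(103.4118 × 103.7255) = 103.5685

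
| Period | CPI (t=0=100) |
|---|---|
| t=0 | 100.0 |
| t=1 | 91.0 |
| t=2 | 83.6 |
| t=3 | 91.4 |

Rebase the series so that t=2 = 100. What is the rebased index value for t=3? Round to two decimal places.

Rebased(t=3) = 91.4 / 83.6 × 100 = 109.3301

109.33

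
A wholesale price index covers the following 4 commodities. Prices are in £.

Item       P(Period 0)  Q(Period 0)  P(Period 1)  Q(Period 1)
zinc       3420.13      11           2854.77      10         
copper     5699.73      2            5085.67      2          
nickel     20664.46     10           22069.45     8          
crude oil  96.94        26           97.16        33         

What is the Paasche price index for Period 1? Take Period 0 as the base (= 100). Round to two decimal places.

Paasche price index uses current-period quantities as weights.
ΣP(Period 1)·Q(Period 1) = 2854.77×10 + 5085.67×2 + 22069.45×8 + 97.16×33 = 28547.7 + 10171.34 + 176555.6 + 3206.28 = 218480.92
ΣP(Period 0)·Q(Period 1) = 3420.13×10 + 5699.73×2 + 20664.46×8 + 96.94×33 = 34201.3 + 11399.46 + 165315.68 + 3199.02 = 214115.46
Index = 218480.92 / 214115.46 × 100 = 102.0388

102.04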